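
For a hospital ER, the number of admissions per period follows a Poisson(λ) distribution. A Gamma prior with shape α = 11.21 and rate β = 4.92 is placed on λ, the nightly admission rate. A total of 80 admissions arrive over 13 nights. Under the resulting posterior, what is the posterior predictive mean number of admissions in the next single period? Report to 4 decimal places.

5.0898

With a Gamma(shape α, rate β) prior, the Poisson likelihood is conjugate: the posterior is Gamma(α + ΣXᵢ, β + n).
Posterior: Gamma(α+S, β+n) = Gamma(11.21+80, 4.92+13) = Gamma(91.21, 17.92).
The predictive distribution for one future period is NegBinom with mean α/β = 5.0898.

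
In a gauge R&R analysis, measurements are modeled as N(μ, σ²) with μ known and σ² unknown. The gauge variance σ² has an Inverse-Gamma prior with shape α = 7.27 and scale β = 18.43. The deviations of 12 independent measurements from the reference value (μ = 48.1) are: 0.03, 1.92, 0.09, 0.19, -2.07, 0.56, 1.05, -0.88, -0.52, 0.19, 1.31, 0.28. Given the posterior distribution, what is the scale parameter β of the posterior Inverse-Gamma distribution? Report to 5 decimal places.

With known mean μ and an Inverse-Gamma(α, β) prior on σ², the Normal likelihood is conjugate: posterior is Inv-Gamma(α + n/2, β + Σ(xᵢ−μ)²/2).
Σ(xᵢ−μ)² = (0.03)² + (1.92)² + (0.09)² + (0.19)² + (-2.07)² + (0.56)² + (1.05)² + (-0.88)² + (-0.52)² + (0.19)² + (1.31)² + (0.28)² = 12.3079.
Posterior: Inv-Gamma(7.27 + 12/2, 18.43 + 12.3079/2) = Inv-Gamma(13.27, 24.58395).
Posterior β = 24.58395.

24.58395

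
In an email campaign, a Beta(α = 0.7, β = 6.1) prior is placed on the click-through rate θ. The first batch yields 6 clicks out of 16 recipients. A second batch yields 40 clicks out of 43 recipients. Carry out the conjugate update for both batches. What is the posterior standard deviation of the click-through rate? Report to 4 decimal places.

0.0555

The Beta prior is conjugate to a Binomial/Bernoulli likelihood; the update adds successes to α and failures to β.
After batch 1: Beta(0.7+6, 6.1+10) = Beta(6.7, 16.1).
After batch 2: Beta(6.7+40, 16.1+3) = Beta(46.7, 19.1).
Var = αβ/((α+β)²(α+β+1)) = 46.7·19.1/(65.8²·66.8) = 0.00308405; SD = √0.00308405 = 0.0555.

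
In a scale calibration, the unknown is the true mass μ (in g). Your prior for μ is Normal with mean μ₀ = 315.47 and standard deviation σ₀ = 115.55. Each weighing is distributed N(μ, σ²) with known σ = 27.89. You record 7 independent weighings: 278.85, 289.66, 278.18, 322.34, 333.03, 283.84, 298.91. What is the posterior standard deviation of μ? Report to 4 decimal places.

For Normal data with known variance σ², a Normal(μ₀, σ₀²) prior on μ is conjugate. Posterior precision = 1/σ₀² + n/σ²; posterior mean is the precision-weighted average of μ₀ and x̄.
σ₀² = 115.55² = 13351.8025, σ² = 27.89² = 777.8521; σ² + n·σ₀² = 777.8521 + 7·13351.8025 = 94240.4696.
Posterior precision = 1/σ₀² + n/σ² = 1/13351.8025 + 7/777.8521 = (σ² + n·σ₀²)/(σ₀²σ²) = 94240.4696/(13351.8025·777.8521); posterior variance σₙ² = σ₀²σ²/(σ² + n·σ₀²) = 13351.8025·777.8521/94240.4696 = 110.204540.
Posterior SD = √σₙ² = √(13351.8025·777.8521/94240.4696) = 10.4978.

10.4978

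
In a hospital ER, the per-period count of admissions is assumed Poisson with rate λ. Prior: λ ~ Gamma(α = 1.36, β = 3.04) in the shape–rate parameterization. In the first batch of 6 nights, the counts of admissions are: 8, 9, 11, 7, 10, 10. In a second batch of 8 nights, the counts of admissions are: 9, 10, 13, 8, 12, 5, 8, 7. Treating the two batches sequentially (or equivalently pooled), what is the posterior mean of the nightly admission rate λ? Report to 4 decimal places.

7.5329

With a Gamma(shape α, rate β) prior, the Poisson likelihood is conjugate: the posterior is Gamma(α + ΣXᵢ, β + n).
Batch 1: sum of counts S = 55 over n = 6 nights.
After batch 1: Gamma(α+S, β+n) = Gamma(1.36+55, 3.04+6) = Gamma(56.36, 9.04).
Batch 2: sum of counts S = 72 over n = 8 nights.
After batch 2: Gamma(α+S, β+n) = Gamma(56.36+72, 9.04+8) = Gamma(128.36, 17.04).
Posterior mean = α/β = 128.36/17.04 = 7.5329.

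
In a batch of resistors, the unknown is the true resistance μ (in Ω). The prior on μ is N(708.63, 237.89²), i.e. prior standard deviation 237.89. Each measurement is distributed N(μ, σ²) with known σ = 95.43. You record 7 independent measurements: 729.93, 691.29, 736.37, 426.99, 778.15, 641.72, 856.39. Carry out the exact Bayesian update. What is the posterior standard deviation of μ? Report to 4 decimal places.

For Normal data with known variance σ², a Normal(μ₀, σ₀²) prior on μ is conjugate. Posterior precision = 1/σ₀² + n/σ²; posterior mean is the precision-weighted average of μ₀ and x̄.
σ₀² = 237.89² = 56591.6521, σ² = 95.43² = 9106.8849; σ² + n·σ₀² = 9106.8849 + 7·56591.6521 = 405248.4496.
Posterior precision = 1/σ₀² + n/σ² = 1/56591.6521 + 7/9106.8849 = (σ² + n·σ₀²)/(σ₀²σ²) = 405248.4496/(56591.6521·9106.8849); posterior variance σₙ² = σ₀²σ²/(σ² + n·σ₀²) = 56591.6521·9106.8849/405248.4496 = 1271.747400.
Posterior SD = √σₙ² = √(56591.6521·9106.8849/405248.4496) = 35.6616.

35.6616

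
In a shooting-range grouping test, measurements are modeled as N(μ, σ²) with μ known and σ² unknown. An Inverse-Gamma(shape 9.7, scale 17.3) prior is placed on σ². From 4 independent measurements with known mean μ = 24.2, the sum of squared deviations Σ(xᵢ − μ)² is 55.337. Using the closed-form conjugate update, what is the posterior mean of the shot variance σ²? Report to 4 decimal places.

4.2027

With known mean μ and an Inverse-Gamma(α, β) prior on σ², the Normal likelihood is conjugate: posterior is Inv-Gamma(α + n/2, β + Σ(xᵢ−μ)²/2).
Posterior: Inv-Gamma(9.7 + 4/2, 17.3 + 55.337/2) = Inv-Gamma(11.70, 44.9685).
E[σ²|data] = β/(α−1) = 44.9685/10.70 = 4.2027.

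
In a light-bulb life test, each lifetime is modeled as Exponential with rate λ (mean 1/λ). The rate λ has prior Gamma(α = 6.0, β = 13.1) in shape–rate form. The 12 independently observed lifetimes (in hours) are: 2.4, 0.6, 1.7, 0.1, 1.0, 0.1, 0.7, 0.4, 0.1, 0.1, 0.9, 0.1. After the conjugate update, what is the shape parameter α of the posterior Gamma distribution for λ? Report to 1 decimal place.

18.0

With a Gamma(shape α, rate β) prior on the exponential rate λ, the posterior after n observations with total T = Σxᵢ is Gamma(α+n, β+T).
Sum of observations T = 8.2 hours; n = 12.
Posterior: Gamma(6.0+12, 13.1+8.2) = Gamma(18.0, 21.3).
Posterior α = 18.0.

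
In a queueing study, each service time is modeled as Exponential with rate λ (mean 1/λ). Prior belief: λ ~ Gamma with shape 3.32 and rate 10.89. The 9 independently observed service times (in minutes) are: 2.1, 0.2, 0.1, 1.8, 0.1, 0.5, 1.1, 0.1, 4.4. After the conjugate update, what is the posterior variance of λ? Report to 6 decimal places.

0.027181

With a Gamma(shape α, rate β) prior on the exponential rate λ, the posterior after n observations with total T = Σxᵢ is Gamma(α+n, β+T).
Sum of observations T = 10.4 minutes; n = 9.
Posterior: Gamma(3.32+9, 10.89+10.4) = Gamma(12.32, 21.29).
Var = α/β² = 0.027181.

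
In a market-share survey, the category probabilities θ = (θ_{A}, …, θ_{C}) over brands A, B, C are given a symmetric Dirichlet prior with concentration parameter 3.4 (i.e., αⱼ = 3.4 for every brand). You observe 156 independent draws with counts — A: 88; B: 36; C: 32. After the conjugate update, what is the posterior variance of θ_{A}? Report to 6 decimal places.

The Dirichlet prior is conjugate to the Multinomial likelihood: each posterior αⱼ = prior αⱼ + observed count nⱼ.
Posterior concentration: (91.4, 39.4, 35.4), total = 166.2.
Var[θ_j] = α_j(Σα−α_j)/((Σα)²(Σα+1)) = 91.4·74.8/(166.2²·167.2) = 0.001480.

0.001480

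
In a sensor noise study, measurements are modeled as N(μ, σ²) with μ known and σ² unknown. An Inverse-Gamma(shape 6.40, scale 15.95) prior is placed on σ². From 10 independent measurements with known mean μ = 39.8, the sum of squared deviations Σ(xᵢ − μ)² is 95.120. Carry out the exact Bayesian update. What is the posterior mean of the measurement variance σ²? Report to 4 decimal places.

6.1067

With known mean μ and an Inverse-Gamma(α, β) prior on σ², the Normal likelihood is conjugate: posterior is Inv-Gamma(α + n/2, β + Σ(xᵢ−μ)²/2).
Posterior: Inv-Gamma(6.40 + 10/2, 15.95 + 95.120/2) = Inv-Gamma(11.40, 63.5100).
E[σ²|data] = β/(α−1) = 63.5100/10.40 = 6.1067.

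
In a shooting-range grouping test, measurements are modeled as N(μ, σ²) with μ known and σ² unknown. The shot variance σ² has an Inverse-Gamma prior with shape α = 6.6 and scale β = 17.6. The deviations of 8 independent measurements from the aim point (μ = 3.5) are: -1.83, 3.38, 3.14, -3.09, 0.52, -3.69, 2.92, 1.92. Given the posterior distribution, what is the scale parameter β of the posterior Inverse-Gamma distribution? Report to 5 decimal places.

With known mean μ and an Inverse-Gamma(α, β) prior on σ², the Normal likelihood is conjugate: posterior is Inv-Gamma(α + n/2, β + Σ(xᵢ−μ)²/2).
Σ(xᵢ−μ)² = (-1.83)² + (3.38)² + (3.14)² + (-3.09)² + (0.52)² + (-3.69)² + (2.92)² + (1.92)² = 60.2803.
Posterior: Inv-Gamma(6.6 + 8/2, 17.6 + 60.2803/2) = Inv-Gamma(10.60, 47.74015).
Posterior β = 47.74015.

47.74015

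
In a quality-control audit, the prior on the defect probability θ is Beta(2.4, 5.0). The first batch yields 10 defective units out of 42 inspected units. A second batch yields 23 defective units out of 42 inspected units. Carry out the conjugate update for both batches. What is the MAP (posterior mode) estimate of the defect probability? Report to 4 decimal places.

0.3848

The Beta prior is conjugate to a Binomial/Bernoulli likelihood; the update adds successes to α and failures to β.
After batch 1: Beta(2.4+10, 5.0+32) = Beta(12.4, 37.0).
After batch 2: Beta(12.4+23, 37.0+19) = Beta(35.4, 56.0).
Mode of Beta(a,b) for a,b>1 is (a−1)/(a+b−2) = 34.4/89.4 = 0.3848.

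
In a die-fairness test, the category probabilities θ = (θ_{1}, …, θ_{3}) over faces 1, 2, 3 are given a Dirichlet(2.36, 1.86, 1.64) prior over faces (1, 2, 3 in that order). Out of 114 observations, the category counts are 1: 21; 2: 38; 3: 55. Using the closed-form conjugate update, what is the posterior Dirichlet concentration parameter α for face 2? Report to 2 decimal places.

The Dirichlet prior is conjugate to the Multinomial likelihood: each posterior αⱼ = prior αⱼ + observed count nⱼ.
Posterior concentration: (23.36, 39.86, 56.64), total = 119.86.
α_{2} = 1.86 + 38 = 39.86.

39.86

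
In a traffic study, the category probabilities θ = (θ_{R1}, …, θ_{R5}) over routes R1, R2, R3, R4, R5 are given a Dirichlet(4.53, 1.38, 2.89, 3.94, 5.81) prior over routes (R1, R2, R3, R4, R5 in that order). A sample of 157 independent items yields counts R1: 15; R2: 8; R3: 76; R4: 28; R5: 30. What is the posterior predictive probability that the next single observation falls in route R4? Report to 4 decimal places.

The Dirichlet prior is conjugate to the Multinomial likelihood: each posterior αⱼ = prior αⱼ + observed count nⱼ.
Posterior concentration: (19.53, 9.38, 78.89, 31.94, 35.81), total = 175.55.
P(next = R4 | data) = α_{R4}/Σα = 0.1819.

0.1819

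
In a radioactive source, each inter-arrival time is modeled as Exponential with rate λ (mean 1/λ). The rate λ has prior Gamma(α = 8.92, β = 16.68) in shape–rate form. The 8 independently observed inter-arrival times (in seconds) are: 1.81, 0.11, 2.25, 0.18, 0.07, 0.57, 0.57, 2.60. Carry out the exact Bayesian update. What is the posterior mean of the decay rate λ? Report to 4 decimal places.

With a Gamma(shape α, rate β) prior on the exponential rate λ, the posterior after n observations with total T = Σxᵢ is Gamma(α+n, β+T).
Sum of observations T = 8.16 seconds; n = 8.
Posterior: Gamma(8.92+8, 16.68+8.16) = Gamma(16.92, 24.84).
Posterior mean of λ = α/β = 16.92/24.84 = 0.6812.

0.6812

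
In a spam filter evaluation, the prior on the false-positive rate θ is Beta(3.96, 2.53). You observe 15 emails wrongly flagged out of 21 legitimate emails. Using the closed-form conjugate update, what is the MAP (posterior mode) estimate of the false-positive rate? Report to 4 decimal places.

0.7046

The Beta prior is conjugate to a Binomial/Bernoulli likelihood; the update adds successes to α and failures to β.
Posterior: Beta(α+k, β+n−k) = Beta(3.96+15, 2.53+6) = Beta(18.96, 8.53).
Mode of Beta(a,b) for a,b>1 is (a−1)/(a+b−2) = 17.96/25.49 = 0.7046.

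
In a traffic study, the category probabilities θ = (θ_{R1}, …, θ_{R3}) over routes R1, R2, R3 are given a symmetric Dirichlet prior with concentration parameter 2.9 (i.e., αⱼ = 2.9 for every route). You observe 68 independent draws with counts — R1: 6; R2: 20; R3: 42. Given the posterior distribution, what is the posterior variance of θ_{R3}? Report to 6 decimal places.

0.003124

The Dirichlet prior is conjugate to the Multinomial likelihood: each posterior αⱼ = prior αⱼ + observed count nⱼ.
Posterior concentration: (8.9, 22.9, 44.9), total = 76.7.
Var[θ_j] = α_j(Σα−α_j)/((Σα)²(Σα+1)) = 44.9·31.8/(76.7²·77.7) = 0.003124.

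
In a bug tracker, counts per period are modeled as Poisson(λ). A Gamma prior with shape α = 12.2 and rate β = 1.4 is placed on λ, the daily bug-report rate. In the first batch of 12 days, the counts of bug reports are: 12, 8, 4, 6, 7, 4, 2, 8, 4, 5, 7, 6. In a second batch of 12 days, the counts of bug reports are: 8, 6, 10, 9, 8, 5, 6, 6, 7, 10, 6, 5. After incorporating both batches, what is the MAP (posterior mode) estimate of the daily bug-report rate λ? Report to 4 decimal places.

6.7008

With a Gamma(shape α, rate β) prior, the Poisson likelihood is conjugate: the posterior is Gamma(α + ΣXᵢ, β + n).
Batch 1: sum of counts S = 73 over n = 12 days.
After batch 1: Gamma(α+S, β+n) = Gamma(12.2+73, 1.4+12) = Gamma(85.2, 13.4).
Batch 2: sum of counts S = 86 over n = 12 days.
After batch 2: Gamma(α+S, β+n) = Gamma(85.2+86, 13.4+12) = Gamma(171.2, 25.4).
Mode of Gamma(α,β) for α≥1 is (α−1)/β = 170.2/25.4 = 6.7008.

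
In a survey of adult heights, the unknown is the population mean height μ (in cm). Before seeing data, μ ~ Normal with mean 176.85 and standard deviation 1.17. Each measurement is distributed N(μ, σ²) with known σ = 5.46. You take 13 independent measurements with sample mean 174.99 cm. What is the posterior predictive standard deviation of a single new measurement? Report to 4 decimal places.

5.5379

For Normal data with known variance σ², a Normal(μ₀, σ₀²) prior on μ is conjugate. Posterior precision = 1/σ₀² + n/σ²; posterior mean is the precision-weighted average of μ₀ and x̄.
σ₀² = 1.17² = 1.3689, σ² = 5.46² = 29.8116; σ² + n·σ₀² = 29.8116 + 13·1.3689 = 47.6073.
Posterior precision = 1/σ₀² + n/σ² = 1/1.3689 + 13/29.8116 = (σ² + n·σ₀²)/(σ₀²σ²) = 47.6073/(1.3689·29.8116); posterior variance σₙ² = σ₀²σ²/(σ² + n·σ₀²) = 1.3689·29.8116/47.6073 = 0.857203.
Predictive variance for one new observation = σₙ² + σ² = 1.3689·29.8116/47.6073 + 29.8116 = σ²·(σ₀² + 47.6073)/47.6073 = 29.8116·48.9762/47.6073 = 30.668803; SD = √(29.8116·48.9762/47.6073) = 5.5379.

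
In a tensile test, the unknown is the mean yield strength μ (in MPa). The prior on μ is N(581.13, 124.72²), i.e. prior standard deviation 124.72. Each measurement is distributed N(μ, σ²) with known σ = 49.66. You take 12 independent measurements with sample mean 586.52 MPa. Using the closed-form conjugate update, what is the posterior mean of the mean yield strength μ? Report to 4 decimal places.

For Normal data with known variance σ², a Normal(μ₀, σ₀²) prior on μ is conjugate. Posterior precision = 1/σ₀² + n/σ²; posterior mean is the precision-weighted average of μ₀ and x̄.
n·x̄ = 12·586.52 = 7038.24.
σ₀² = 124.72² = 15555.0784, σ² = 49.66² = 2466.1156; σ² + n·σ₀² = 2466.1156 + 12·15555.0784 = 189127.0564.
Posterior mean = (μ₀/σ₀² + n·x̄/σ²)/(1/σ₀² + n/σ²) = (σ²·μ₀ + σ₀²·n·x̄)/(σ² + n·σ₀²) = (2466.1156·581.13 + 15555.0784·7038.24)/189127.0564 = 110913508.756644/189127.0564 = 586.4497.

586.4497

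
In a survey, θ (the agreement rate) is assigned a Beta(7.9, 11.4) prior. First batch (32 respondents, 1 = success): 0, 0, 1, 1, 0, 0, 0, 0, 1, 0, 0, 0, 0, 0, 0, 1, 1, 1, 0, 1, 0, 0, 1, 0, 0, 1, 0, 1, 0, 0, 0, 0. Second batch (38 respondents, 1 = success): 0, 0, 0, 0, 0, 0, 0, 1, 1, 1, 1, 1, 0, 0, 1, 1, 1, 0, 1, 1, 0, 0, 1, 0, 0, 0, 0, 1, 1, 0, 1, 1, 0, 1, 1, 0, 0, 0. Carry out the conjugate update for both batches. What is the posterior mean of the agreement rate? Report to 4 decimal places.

0.3908

The Beta prior is conjugate to a Binomial/Bernoulli likelihood; the update adds successes to α and failures to β.
After batch 1: Beta(7.9+10, 11.4+22) = Beta(17.9, 33.4).
After batch 2: Beta(17.9+17, 33.4+21) = Beta(34.9, 54.4).
Posterior mean = α/(α+β) = 34.9/89.3 = 0.3908.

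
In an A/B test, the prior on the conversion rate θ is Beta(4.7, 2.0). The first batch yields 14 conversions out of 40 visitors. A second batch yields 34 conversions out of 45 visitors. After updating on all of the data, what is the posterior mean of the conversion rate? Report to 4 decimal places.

The Beta prior is conjugate to a Binomial/Bernoulli likelihood; the update adds successes to α and failures to β.
After batch 1: Beta(4.7+14, 2.0+26) = Beta(18.7, 28.0).
After batch 2: Beta(18.7+34, 28.0+11) = Beta(52.7, 39.0).
Posterior mean = α/(α+β) = 52.7/91.7 = 0.5747.

0.5747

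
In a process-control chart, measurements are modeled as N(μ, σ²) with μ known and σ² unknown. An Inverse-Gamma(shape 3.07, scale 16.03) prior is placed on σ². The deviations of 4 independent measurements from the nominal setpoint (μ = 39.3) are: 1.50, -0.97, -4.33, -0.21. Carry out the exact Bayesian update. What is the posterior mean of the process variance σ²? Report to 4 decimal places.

6.6393

With known mean μ and an Inverse-Gamma(α, β) prior on σ², the Normal likelihood is conjugate: posterior is Inv-Gamma(α + n/2, β + Σ(xᵢ−μ)²/2).
Σ(xᵢ−μ)² = (1.50)² + (-0.97)² + (-4.33)² + (-0.21)² = 21.9839.
Posterior: Inv-Gamma(3.07 + 4/2, 16.03 + 21.9839/2) = Inv-Gamma(5.07, 27.02195).
E[σ²|data] = β/(α−1) = 27.02195/4.07 = 6.6393.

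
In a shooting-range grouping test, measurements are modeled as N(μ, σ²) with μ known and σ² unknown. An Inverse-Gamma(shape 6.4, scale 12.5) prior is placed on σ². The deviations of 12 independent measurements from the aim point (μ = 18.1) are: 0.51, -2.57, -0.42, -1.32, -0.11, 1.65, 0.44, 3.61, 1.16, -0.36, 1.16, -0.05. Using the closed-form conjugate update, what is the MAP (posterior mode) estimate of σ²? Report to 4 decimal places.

1.9615

With known mean μ and an Inverse-Gamma(α, β) prior on σ², the Normal likelihood is conjugate: posterior is Inv-Gamma(α + n/2, β + Σ(xᵢ−μ)²/2).
Σ(xᵢ−μ)² = (0.51)² + (-2.57)² + (-0.42)² + (-1.32)² + (-0.11)² + (1.65)² + (0.44)² + (3.61)² + (1.16)² + (-0.36)² + (1.16)² + (-0.05)² = 27.5674.
Posterior: Inv-Gamma(6.4 + 12/2, 12.5 + 27.5674/2) = Inv-Gamma(12.40, 26.28370).
Mode = β/(α+1) = 26.28370/13.40 = 1.9615.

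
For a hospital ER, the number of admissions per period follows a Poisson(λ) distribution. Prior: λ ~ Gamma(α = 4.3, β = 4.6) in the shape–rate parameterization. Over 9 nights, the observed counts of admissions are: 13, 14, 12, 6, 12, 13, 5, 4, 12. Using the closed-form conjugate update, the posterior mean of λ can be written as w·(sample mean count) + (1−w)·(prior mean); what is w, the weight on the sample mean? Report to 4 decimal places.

With a Gamma(shape α, rate β) prior, the Poisson likelihood is conjugate: the posterior is Gamma(α + ΣXᵢ, β + n).
Posterior mean = (α₀+S)/(β₀+n) = [n/(β₀+n)]·(S/n) + [β₀/(β₀+n)]·(α₀/β₀), so only n and β₀ enter the weight.
Weight on data w = n/(β₀+n) = 9/(4.6+9) = 9/13.6 = 0.6618.

0.6618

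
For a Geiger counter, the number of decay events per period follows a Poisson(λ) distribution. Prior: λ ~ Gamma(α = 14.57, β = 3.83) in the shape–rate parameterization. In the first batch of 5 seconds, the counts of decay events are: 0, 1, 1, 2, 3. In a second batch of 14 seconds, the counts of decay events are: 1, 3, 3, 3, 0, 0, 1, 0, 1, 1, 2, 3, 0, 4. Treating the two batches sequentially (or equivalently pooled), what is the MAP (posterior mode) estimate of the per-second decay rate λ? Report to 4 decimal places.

With a Gamma(shape α, rate β) prior, the Poisson likelihood is conjugate: the posterior is Gamma(α + ΣXᵢ, β + n).
Batch 1: sum of counts S = 7 over n = 5 seconds.
After batch 1: Gamma(α+S, β+n) = Gamma(14.57+7, 3.83+5) = Gamma(21.57, 8.83).
Batch 2: sum of counts S = 22 over n = 14 seconds.
After batch 2: Gamma(α+S, β+n) = Gamma(21.57+22, 8.83+14) = Gamma(43.57, 22.83).
Mode of Gamma(α,β) for α≥1 is (α−1)/β = 42.57/22.83 = 1.8647.

1.8647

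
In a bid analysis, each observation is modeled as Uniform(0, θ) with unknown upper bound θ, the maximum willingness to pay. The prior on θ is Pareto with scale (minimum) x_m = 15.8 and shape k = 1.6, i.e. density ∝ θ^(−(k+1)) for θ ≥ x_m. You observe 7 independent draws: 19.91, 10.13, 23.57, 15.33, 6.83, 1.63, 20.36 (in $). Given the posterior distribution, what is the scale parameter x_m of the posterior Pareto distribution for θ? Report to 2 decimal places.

23.57

A Pareto(scale x_m, shape k) prior on the upper bound θ of Uniform(0, θ) is conjugate: posterior is Pareto(max(x_m, max xᵢ), k + n).
Sample maximum = 23.57; prior scale x_m = 15.8 → posterior scale = max = 23.57.
Posterior shape = 1.6 + 7 = 8.6.
Posterior scale x_m = 23.57.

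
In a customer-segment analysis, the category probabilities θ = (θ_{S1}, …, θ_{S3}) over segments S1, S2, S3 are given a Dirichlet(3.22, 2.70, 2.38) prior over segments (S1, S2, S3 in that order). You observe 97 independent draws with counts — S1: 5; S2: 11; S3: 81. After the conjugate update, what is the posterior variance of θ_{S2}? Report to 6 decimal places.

The Dirichlet prior is conjugate to the Multinomial likelihood: each posterior αⱼ = prior αⱼ + observed count nⱼ.
Posterior concentration: (8.22, 13.70, 83.38), total = 105.30.
Var[θ_j] = α_j(Σα−α_j)/((Σα)²(Σα+1)) = 13.70·91.60/(105.30²·106.30) = 0.001065.

0.001065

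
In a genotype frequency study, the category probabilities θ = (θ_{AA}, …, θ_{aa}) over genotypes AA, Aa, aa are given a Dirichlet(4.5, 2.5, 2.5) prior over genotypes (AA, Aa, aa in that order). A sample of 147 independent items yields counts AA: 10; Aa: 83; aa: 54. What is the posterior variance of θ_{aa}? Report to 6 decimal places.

0.001465

The Dirichlet prior is conjugate to the Multinomial likelihood: each posterior αⱼ = prior αⱼ + observed count nⱼ.
Posterior concentration: (14.5, 85.5, 56.5), total = 156.5.
Var[θ_j] = α_j(Σα−α_j)/((Σα)²(Σα+1)) = 56.5·100.0/(156.5²·157.5) = 0.001465.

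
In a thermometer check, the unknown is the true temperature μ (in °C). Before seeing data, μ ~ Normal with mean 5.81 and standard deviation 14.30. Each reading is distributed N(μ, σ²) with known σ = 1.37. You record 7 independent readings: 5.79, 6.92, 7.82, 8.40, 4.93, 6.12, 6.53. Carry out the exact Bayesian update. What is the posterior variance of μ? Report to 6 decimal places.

For Normal data with known variance σ², a Normal(μ₀, σ₀²) prior on μ is conjugate. Posterior precision = 1/σ₀² + n/σ²; posterior mean is the precision-weighted average of μ₀ and x̄.
σ₀² = 14.30² = 204.49, σ² = 1.37² = 1.8769; σ² + n·σ₀² = 1.8769 + 7·204.49 = 1433.3069.
Posterior precision = 1/σ₀² + n/σ² = 1/204.49 + 7/1.8769 = (σ² + n·σ₀²)/(σ₀²σ²) = 1433.3069/(204.49·1.8769); posterior variance σₙ² = σ₀²σ²/(σ² + n·σ₀²) = 204.49·1.8769/1433.3069 = 0.267777.

0.267777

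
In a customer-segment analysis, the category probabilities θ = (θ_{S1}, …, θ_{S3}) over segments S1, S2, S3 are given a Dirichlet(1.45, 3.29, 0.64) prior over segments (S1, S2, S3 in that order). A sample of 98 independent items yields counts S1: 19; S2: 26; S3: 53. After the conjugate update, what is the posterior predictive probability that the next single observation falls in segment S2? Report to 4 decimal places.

The Dirichlet prior is conjugate to the Multinomial likelihood: each posterior αⱼ = prior αⱼ + observed count nⱼ.
Posterior concentration: (20.45, 29.29, 53.64), total = 103.38.
P(next = S2 | data) = α_{S2}/Σα = 0.2833.

0.2833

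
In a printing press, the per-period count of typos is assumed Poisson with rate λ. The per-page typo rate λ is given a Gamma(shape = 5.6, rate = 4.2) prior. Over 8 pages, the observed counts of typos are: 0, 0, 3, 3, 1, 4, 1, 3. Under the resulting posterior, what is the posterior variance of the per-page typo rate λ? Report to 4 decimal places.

With a Gamma(shape α, rate β) prior, the Poisson likelihood is conjugate: the posterior is Gamma(α + ΣXᵢ, β + n).
Sum of counts S = 15 over n = 8 pages.
Posterior: Gamma(α+S, β+n) = Gamma(5.6+15, 4.2+8) = Gamma(20.6, 12.2).
Var = α/β² = 20.6/12.2² = 0.1384.

0.1384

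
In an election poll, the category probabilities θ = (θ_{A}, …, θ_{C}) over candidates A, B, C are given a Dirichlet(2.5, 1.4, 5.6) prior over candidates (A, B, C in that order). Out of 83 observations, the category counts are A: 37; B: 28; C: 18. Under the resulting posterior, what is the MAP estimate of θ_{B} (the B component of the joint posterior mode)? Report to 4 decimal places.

0.3173

The Dirichlet prior is conjugate to the Multinomial likelihood: each posterior αⱼ = prior αⱼ + observed count nⱼ.
Posterior concentration: (39.5, 29.4, 23.6), total = 92.5.
Joint mode component: (α_{B}−1)/(Σα−K) = 28.4/89.5 = 0.3173.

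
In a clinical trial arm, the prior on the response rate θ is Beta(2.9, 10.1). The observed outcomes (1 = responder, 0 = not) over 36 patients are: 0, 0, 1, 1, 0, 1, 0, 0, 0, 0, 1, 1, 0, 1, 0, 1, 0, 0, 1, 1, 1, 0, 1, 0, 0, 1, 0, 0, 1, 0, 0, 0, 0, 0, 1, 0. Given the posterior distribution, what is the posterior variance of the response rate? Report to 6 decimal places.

The Beta prior is conjugate to a Binomial/Bernoulli likelihood; the update adds successes to α and failures to β.
Posterior: Beta(α+k, β+n−k) = Beta(2.9+14, 10.1+22) = Beta(16.9, 32.1).
Var = αβ/((α+β)²(α+β+1)) = 16.9·32.1/(49.0²·50.0) = 0.004519.

0.004519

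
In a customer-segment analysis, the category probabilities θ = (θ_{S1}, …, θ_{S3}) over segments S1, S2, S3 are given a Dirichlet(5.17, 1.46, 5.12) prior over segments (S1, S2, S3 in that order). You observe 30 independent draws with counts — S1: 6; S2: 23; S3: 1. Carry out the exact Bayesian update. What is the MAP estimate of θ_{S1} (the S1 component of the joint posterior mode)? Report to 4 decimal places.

0.2625

The Dirichlet prior is conjugate to the Multinomial likelihood: each posterior αⱼ = prior αⱼ + observed count nⱼ.
Posterior concentration: (11.17, 24.46, 6.12), total = 41.75.
Joint mode component: (α_{S1}−1)/(Σα−K) = 10.17/38.75 = 0.2625.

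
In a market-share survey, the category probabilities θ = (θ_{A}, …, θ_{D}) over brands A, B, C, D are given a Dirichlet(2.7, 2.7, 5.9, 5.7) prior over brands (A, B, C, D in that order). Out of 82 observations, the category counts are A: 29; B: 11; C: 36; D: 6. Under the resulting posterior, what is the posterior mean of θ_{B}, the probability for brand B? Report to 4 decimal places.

0.1384

The Dirichlet prior is conjugate to the Multinomial likelihood: each posterior αⱼ = prior αⱼ + observed count nⱼ.
Posterior concentration: (31.7, 13.7, 41.9, 11.7), total = 99.0.
E[θ_{B}|data] = α_{B}/Σα = 13.7/99.0 = 0.1384.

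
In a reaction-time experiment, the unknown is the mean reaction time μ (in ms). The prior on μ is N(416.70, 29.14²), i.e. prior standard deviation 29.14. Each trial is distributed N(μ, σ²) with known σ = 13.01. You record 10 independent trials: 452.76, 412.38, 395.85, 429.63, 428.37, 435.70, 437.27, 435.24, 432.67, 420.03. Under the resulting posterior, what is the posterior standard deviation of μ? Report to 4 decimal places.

4.0737

For Normal data with known variance σ², a Normal(μ₀, σ₀²) prior on μ is conjugate. Posterior precision = 1/σ₀² + n/σ²; posterior mean is the precision-weighted average of μ₀ and x̄.
σ₀² = 29.14² = 849.1396, σ² = 13.01² = 169.2601; σ² + n·σ₀² = 169.2601 + 10·849.1396 = 8660.6561.
Posterior precision = 1/σ₀² + n/σ² = 1/849.1396 + 10/169.2601 = (σ² + n·σ₀²)/(σ₀²σ²) = 8660.6561/(849.1396·169.2601); posterior variance σₙ² = σ₀²σ²/(σ² + n·σ₀²) = 849.1396·169.2601/8660.6561 = 16.595215.
Posterior SD = √σₙ² = √(849.1396·169.2601/8660.6561) = 4.0737.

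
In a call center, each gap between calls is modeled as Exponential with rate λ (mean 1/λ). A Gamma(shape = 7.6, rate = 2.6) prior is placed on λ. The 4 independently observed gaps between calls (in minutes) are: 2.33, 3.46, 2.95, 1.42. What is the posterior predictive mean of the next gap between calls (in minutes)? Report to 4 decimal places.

With a Gamma(shape α, rate β) prior on the exponential rate λ, the posterior after n observations with total T = Σxᵢ is Gamma(α+n, β+T).
Sum of observations T = 10.16 minutes; n = 4.
Posterior: Gamma(7.6+4, 2.6+10.16) = Gamma(11.6, 12.76).
The predictive distribution for the next observation is Lomax; its mean is β/(α−1) = 12.76/10.6 = 1.2038.

1.2038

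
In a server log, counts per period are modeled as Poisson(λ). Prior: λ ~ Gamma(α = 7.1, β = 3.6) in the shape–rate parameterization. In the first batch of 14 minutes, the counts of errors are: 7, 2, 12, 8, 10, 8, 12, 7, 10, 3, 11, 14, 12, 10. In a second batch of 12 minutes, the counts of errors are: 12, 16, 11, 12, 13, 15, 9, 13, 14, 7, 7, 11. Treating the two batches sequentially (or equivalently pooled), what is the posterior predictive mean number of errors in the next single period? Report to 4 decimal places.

With a Gamma(shape α, rate β) prior, the Poisson likelihood is conjugate: the posterior is Gamma(α + ΣXᵢ, β + n).
Batch 1: sum of counts S = 126 over n = 14 minutes.
After batch 1: Gamma(α+S, β+n) = Gamma(7.1+126, 3.6+14) = Gamma(133.1, 17.6).
Batch 2: sum of counts S = 140 over n = 12 minutes.
After batch 2: Gamma(α+S, β+n) = Gamma(133.1+140, 17.6+12) = Gamma(273.1, 29.6).
The predictive distribution for one future period is NegBinom with mean α/β = 9.2264.

9.2264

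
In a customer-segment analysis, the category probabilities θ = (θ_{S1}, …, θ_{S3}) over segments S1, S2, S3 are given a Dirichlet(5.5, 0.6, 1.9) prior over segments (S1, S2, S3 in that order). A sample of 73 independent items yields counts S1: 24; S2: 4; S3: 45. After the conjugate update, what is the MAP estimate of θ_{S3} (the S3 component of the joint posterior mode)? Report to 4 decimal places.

The Dirichlet prior is conjugate to the Multinomial likelihood: each posterior αⱼ = prior αⱼ + observed count nⱼ.
Posterior concentration: (29.5, 4.6, 46.9), total = 81.0.
Joint mode component: (α_{S3}−1)/(Σα−K) = 45.9/78.0 = 0.5885.

0.5885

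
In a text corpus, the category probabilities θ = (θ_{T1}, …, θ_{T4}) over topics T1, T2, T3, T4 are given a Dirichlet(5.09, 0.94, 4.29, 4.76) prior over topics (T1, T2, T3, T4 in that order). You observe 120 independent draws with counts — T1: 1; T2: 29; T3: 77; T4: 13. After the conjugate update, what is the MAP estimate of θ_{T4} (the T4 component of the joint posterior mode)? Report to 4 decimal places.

The Dirichlet prior is conjugate to the Multinomial likelihood: each posterior αⱼ = prior αⱼ + observed count nⱼ.
Posterior concentration: (6.09, 29.94, 81.29, 17.76), total = 135.08.
Joint mode component: (α_{T4}−1)/(Σα−K) = 16.76/131.08 = 0.1279.

0.1279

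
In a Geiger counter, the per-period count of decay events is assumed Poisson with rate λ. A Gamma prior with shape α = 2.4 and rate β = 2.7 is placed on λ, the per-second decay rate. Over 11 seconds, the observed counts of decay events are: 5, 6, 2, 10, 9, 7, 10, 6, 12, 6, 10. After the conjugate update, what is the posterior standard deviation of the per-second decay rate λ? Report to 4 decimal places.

0.6745

With a Gamma(shape α, rate β) prior, the Poisson likelihood is conjugate: the posterior is Gamma(α + ΣXᵢ, β + n).
Sum of counts S = 83 over n = 11 seconds.
Posterior: Gamma(α+S, β+n) = Gamma(2.4+83, 2.7+11) = Gamma(85.4, 13.7).
SD = √α/β = √85.4/13.7 = 0.6745.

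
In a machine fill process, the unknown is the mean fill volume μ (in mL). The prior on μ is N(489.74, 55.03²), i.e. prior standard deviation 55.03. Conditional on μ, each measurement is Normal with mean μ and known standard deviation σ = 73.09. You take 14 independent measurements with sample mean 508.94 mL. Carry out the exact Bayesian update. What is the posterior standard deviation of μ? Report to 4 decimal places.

18.4087

For Normal data with known variance σ², a Normal(μ₀, σ₀²) prior on μ is conjugate. Posterior precision = 1/σ₀² + n/σ²; posterior mean is the precision-weighted average of μ₀ and x̄.
σ₀² = 55.03² = 3028.3009, σ² = 73.09² = 5342.1481; σ² + n·σ₀² = 5342.1481 + 14·3028.3009 = 47738.3607.
Posterior precision = 1/σ₀² + n/σ² = 1/3028.3009 + 14/5342.1481 = (σ² + n·σ₀²)/(σ₀²σ²) = 47738.3607/(3028.3009·5342.1481); posterior variance σₙ² = σ₀²σ²/(σ² + n·σ₀²) = 3028.3009·5342.1481/47738.3607 = 338.881178.
Posterior SD = √σₙ² = √(3028.3009·5342.1481/47738.3607) = 18.4087.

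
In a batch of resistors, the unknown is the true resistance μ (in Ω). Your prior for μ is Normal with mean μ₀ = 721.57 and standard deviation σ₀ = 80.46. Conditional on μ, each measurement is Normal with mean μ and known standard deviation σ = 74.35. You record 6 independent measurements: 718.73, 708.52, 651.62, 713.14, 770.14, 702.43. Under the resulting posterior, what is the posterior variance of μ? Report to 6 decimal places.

806.537975

For Normal data with known variance σ², a Normal(μ₀, σ₀²) prior on μ is conjugate. Posterior precision = 1/σ₀² + n/σ²; posterior mean is the precision-weighted average of μ₀ and x̄.
σ₀² = 80.46² = 6473.8116, σ² = 74.35² = 5527.9225; σ² + n·σ₀² = 5527.9225 + 6·6473.8116 = 44370.7921.
Posterior precision = 1/σ₀² + n/σ² = 1/6473.8116 + 6/5527.9225 = (σ² + n·σ₀²)/(σ₀²σ²) = 44370.7921/(6473.8116·5527.9225); posterior variance σₙ² = σ₀²σ²/(σ² + n·σ₀²) = 6473.8116·5527.9225/44370.7921 = 806.537975.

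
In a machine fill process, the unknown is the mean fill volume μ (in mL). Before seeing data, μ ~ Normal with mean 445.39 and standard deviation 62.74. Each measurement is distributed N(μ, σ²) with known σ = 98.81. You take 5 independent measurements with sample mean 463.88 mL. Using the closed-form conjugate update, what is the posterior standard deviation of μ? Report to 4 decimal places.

For Normal data with known variance σ², a Normal(μ₀, σ₀²) prior on μ is conjugate. Posterior precision = 1/σ₀² + n/σ²; posterior mean is the precision-weighted average of μ₀ and x̄.
σ₀² = 62.74² = 3936.3076, σ² = 98.81² = 9763.4161; σ² + n·σ₀² = 9763.4161 + 5·3936.3076 = 29444.9541.
Posterior precision = 1/σ₀² + n/σ² = 1/3936.3076 + 5/9763.4161 = (σ² + n·σ₀²)/(σ₀²σ²) = 29444.9541/(3936.3076·9763.4161); posterior variance σₙ² = σ₀²σ²/(σ² + n·σ₀²) = 3936.3076·9763.4161/29444.9541 = 1305.208657.
Posterior SD = √σₙ² = √(3936.3076·9763.4161/29444.9541) = 36.1277.

36.1277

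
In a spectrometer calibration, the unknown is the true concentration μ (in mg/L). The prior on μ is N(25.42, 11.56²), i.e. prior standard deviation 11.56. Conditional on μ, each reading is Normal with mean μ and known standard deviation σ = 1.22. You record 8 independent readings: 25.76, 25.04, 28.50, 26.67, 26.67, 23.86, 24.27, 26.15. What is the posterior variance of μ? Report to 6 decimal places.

0.185791

For Normal data with known variance σ², a Normal(μ₀, σ₀²) prior on μ is conjugate. Posterior precision = 1/σ₀² + n/σ²; posterior mean is the precision-weighted average of μ₀ and x̄.
σ₀² = 11.56² = 133.6336, σ² = 1.22² = 1.4884; σ² + n·σ₀² = 1.4884 + 8·133.6336 = 1070.5572.
Posterior precision = 1/σ₀² + n/σ² = 1/133.6336 + 8/1.4884 = (σ² + n·σ₀²)/(σ₀²σ²) = 1070.5572/(133.6336·1.4884); posterior variance σₙ² = σ₀²σ²/(σ² + n·σ₀²) = 133.6336·1.4884/1070.5572 = 0.185791.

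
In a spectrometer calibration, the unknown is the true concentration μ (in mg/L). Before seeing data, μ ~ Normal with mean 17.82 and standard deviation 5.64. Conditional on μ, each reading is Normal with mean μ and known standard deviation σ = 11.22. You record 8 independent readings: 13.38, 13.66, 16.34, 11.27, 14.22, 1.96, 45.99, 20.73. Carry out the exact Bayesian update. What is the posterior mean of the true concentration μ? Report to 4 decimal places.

17.4010

For Normal data with known variance σ², a Normal(μ₀, σ₀²) prior on μ is conjugate. Posterior precision = 1/σ₀² + n/σ²; posterior mean is the precision-weighted average of μ₀ and x̄.
Σxᵢ = 13.38 + 13.66 + 16.34 + 11.27 + 14.22 + 1.96 + 45.99 + 20.73 = 137.55, so n·x̄ = 137.55.
σ₀² = 5.64² = 31.8096, σ² = 11.22² = 125.8884; σ² + n·σ₀² = 125.8884 + 8·31.8096 = 380.3652.
Posterior mean = (μ₀/σ₀² + n·x̄/σ²)/(1/σ₀² + n/σ²) = (σ²·μ₀ + σ₀²·n·x̄)/(σ² + n·σ₀²) = (125.8884·17.82 + 31.8096·137.55)/380.3652 = 6618.741768/380.3652 = 17.4010.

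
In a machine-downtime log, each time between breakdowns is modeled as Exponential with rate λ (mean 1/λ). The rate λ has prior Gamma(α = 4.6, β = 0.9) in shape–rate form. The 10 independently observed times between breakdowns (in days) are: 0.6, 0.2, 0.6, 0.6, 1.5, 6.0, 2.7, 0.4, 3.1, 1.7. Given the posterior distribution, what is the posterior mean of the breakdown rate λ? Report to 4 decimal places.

0.7978

With a Gamma(shape α, rate β) prior on the exponential rate λ, the posterior after n observations with total T = Σxᵢ is Gamma(α+n, β+T).
Sum of observations T = 17.4 days; n = 10.
Posterior: Gamma(4.6+10, 0.9+17.4) = Gamma(14.6, 18.3).
Posterior mean of λ = α/β = 14.6/18.3 = 0.7978.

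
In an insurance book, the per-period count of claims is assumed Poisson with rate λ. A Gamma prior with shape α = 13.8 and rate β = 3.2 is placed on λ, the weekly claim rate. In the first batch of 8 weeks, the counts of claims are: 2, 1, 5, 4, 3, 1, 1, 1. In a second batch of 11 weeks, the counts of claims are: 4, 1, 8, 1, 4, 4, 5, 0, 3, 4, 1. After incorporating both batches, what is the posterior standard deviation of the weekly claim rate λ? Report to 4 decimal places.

0.3682

With a Gamma(shape α, rate β) prior, the Poisson likelihood is conjugate: the posterior is Gamma(α + ΣXᵢ, β + n).
Batch 1: sum of counts S = 18 over n = 8 weeks.
After batch 1: Gamma(α+S, β+n) = Gamma(13.8+18, 3.2+8) = Gamma(31.8, 11.2).
Batch 2: sum of counts S = 35 over n = 11 weeks.
After batch 2: Gamma(α+S, β+n) = Gamma(31.8+35, 11.2+11) = Gamma(66.8, 22.2).
SD = √α/β = √66.8/22.2 = 0.3682.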